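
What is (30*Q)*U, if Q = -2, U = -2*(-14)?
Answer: -1680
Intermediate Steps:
U = 28
(30*Q)*U = (30*(-2))*28 = -60*28 = -1680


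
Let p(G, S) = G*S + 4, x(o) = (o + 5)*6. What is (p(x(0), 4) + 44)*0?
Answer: 0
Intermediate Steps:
x(o) = 30 + 6*o (x(o) = (5 + o)*6 = 30 + 6*o)
p(G, S) = 4 + G*S
(p(x(0), 4) + 44)*0 = ((4 + (30 + 6*0)*4) + 44)*0 = ((4 + (30 + 0)*4) + 44)*0 = ((4 + 30*4) + 44)*0 = ((4 + 120) + 44)*0 = (124 + 44)*0 = 168*0 = 0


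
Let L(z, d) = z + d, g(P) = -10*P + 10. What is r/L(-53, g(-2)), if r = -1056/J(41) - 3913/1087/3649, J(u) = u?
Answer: 102164521/91228649 ≈ 1.1199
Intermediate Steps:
g(P) = 10 - 10*P
L(z, d) = d + z
r = -102164521/3966463 (r = -1056/41 - 3913/1087/3649 = -1056*1/41 - 3913*1/1087*(1/3649) = -1056/41 - 3913/1087*1/3649 = -1056/41 - 3913/3966463 = -102164521/3966463 ≈ -25.757)
r/L(-53, g(-2)) = -102164521/(3966463*((10 - 10*(-2)) - 53)) = -102164521/(3966463*((10 + 20) - 53)) = -102164521/(3966463*(30 - 53)) = -102164521/3966463/(-23) = -102164521/3966463*(-1/23) = 102164521/91228649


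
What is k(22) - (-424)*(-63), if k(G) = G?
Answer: -26690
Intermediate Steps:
k(22) - (-424)*(-63) = 22 - (-424)*(-63) = 22 - 1*26712 = 22 - 26712 = -26690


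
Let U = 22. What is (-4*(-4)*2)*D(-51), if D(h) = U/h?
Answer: -704/51 ≈ -13.804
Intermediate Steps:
D(h) = 22/h
(-4*(-4)*2)*D(-51) = (-4*(-4)*2)*(22/(-51)) = (16*2)*(22*(-1/51)) = 32*(-22/51) = -704/51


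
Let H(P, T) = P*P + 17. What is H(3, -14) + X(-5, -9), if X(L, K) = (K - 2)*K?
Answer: 125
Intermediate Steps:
X(L, K) = K*(-2 + K) (X(L, K) = (-2 + K)*K = K*(-2 + K))
H(P, T) = 17 + P² (H(P, T) = P² + 17 = 17 + P²)
H(3, -14) + X(-5, -9) = (17 + 3²) - 9*(-2 - 9) = (17 + 9) - 9*(-11) = 26 + 99 = 125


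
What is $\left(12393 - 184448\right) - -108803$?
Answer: $-63252$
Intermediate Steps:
$\left(12393 - 184448\right) - -108803 = \left(12393 - 184448\right) + 108803 = -172055 + 108803 = -63252$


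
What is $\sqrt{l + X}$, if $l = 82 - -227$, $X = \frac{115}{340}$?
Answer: $\frac{\sqrt{357595}}{34} \approx 17.588$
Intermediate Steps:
$X = \frac{23}{68}$ ($X = 115 \cdot \frac{1}{340} = \frac{23}{68} \approx 0.33824$)
$l = 309$ ($l = 82 + 227 = 309$)
$\sqrt{l + X} = \sqrt{309 + \frac{23}{68}} = \sqrt{\frac{21035}{68}} = \frac{\sqrt{357595}}{34}$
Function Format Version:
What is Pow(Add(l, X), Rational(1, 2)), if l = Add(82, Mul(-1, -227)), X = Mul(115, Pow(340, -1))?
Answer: Mul(Rational(1, 34), Pow(357595, Rational(1, 2))) ≈ 17.588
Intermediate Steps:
X = Rational(23, 68) (X = Mul(115, Rational(1, 340)) = Rational(23, 68) ≈ 0.33824)
l = 309 (l = Add(82, 227) = 309)
Pow(Add(l, X), Rational(1, 2)) = Pow(Add(309, Rational(23, 68)), Rational(1, 2)) = Pow(Rational(21035, 68), Rational(1, 2)) = Mul(Rational(1, 34), Pow(357595, Rational(1, 2)))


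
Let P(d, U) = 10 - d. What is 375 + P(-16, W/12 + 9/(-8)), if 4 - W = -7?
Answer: 401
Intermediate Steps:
W = 11 (W = 4 - 1*(-7) = 4 + 7 = 11)
375 + P(-16, W/12 + 9/(-8)) = 375 + (10 - 1*(-16)) = 375 + (10 + 16) = 375 + 26 = 401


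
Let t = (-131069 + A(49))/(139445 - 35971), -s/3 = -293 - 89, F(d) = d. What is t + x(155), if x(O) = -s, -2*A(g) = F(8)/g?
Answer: -5816901381/5070226 ≈ -1147.3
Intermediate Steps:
s = 1146 (s = -3*(-293 - 89) = -3*(-382) = 1146)
A(g) = -4/g
x(O) = -1146 (x(O) = -1*1146 = -1146)
t = -6422385/5070226 (t = (-131069 - 4/49)/(139445 - 35971) = (-131069 - 4*1/49)/103474 = (-131069 - 4/49)*(1/103474) = -6422385/49*1/103474 = -6422385/5070226 ≈ -1.2667)
t + x(155) = -6422385/5070226 - 1146 = -5816901381/5070226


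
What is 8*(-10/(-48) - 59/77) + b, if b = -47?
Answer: -11888/231 ≈ -51.463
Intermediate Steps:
8*(-10/(-48) - 59/77) + b = 8*(-10/(-48) - 59/77) - 47 = 8*(-10*(-1/48) - 59*1/77) - 47 = 8*(5/24 - 59/77) - 47 = 8*(-1031/1848) - 47 = -1031/231 - 47 = -11888/231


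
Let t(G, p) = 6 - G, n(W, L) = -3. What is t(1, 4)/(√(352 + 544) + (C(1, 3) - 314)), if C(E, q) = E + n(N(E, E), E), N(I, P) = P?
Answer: -79/4948 - √14/2474 ≈ -0.017478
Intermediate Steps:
C(E, q) = -3 + E (C(E, q) = E - 3 = -3 + E)
t(1, 4)/(√(352 + 544) + (C(1, 3) - 314)) = (6 - 1*1)/(√(352 + 544) + ((-3 + 1) - 314)) = (6 - 1)/(√896 + (-2 - 314)) = 5/(8*√14 - 316) = 5/(-316 + 8*√14)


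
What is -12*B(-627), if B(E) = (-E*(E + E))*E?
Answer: -5915805192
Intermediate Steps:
B(E) = -2*E³ (B(E) = (-E*2*E)*E = (-2*E²)*E = -2*E³)
-12*B(-627) = -(-24)*(-627)³ = -(-24)*(-246491883) = -12*492983766 = -5915805192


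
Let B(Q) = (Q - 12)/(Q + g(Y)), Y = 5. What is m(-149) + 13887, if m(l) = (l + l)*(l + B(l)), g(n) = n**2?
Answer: 3589929/62 ≈ 57902.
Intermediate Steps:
B(Q) = (-12 + Q)/(25 + Q) (B(Q) = (Q - 12)/(Q + 5**2) = (-12 + Q)/(Q + 25) = (-12 + Q)/(25 + Q))
m(l) = 2*l*(l + (-12 + l)/(25 + l)) (m(l) = (l + l)*(l + (-12 + l)/(25 + l)) = (2*l)*(l + (-12 + l)/(25 + l)) = 2*l*(l + (-12 + l)/(25 + l)))
m(-149) + 13887 = 2*(-149)*(-12 - 149 - 149*(25 - 149))/(25 - 149) + 13887 = 2*(-149)*(-12 - 149 - 149*(-124))/(-124) + 13887 = 2*(-149)*(-1/124)*(-12 - 149 + 18476) + 13887 = 2*(-149)*(-1/124)*18315 + 13887 = 2728935/62 + 13887 = 3589929/62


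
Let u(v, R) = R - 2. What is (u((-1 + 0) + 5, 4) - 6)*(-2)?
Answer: 8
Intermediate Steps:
u(v, R) = -2 + R
(u((-1 + 0) + 5, 4) - 6)*(-2) = ((-2 + 4) - 6)*(-2) = (2 - 6)*(-2) = -4*(-2) = 8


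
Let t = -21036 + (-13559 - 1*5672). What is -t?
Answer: 40267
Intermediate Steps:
t = -40267 (t = -21036 + (-13559 - 5672) = -21036 - 19231 = -40267)
-t = -1*(-40267) = 40267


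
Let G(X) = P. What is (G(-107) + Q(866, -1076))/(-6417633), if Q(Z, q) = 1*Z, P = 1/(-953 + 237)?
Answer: -206685/1531675076 ≈ -0.00013494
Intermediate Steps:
P = -1/716 (P = 1/(-716) = -1/716 ≈ -0.0013966)
G(X) = -1/716
Q(Z, q) = Z
(G(-107) + Q(866, -1076))/(-6417633) = (-1/716 + 866)/(-6417633) = (620055/716)*(-1/6417633) = -206685/1531675076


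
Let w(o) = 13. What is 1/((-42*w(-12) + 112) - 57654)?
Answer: -1/58088 ≈ -1.7215e-5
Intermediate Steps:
1/((-42*w(-12) + 112) - 57654) = 1/((-42*13 + 112) - 57654) = 1/((-546 + 112) - 57654) = 1/(-434 - 57654) = 1/(-58088) = -1/58088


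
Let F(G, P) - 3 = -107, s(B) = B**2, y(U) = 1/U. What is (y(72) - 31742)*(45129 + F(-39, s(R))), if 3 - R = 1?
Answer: -102901170575/72 ≈ -1.4292e+9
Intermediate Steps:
R = 2 (R = 3 - 1*1 = 3 - 1 = 2)
F(G, P) = -104 (F(G, P) = 3 - 107 = -104)
(y(72) - 31742)*(45129 + F(-39, s(R))) = (1/72 - 31742)*(45129 - 104) = (1/72 - 31742)*45025 = -2285423/72*45025 = -102901170575/72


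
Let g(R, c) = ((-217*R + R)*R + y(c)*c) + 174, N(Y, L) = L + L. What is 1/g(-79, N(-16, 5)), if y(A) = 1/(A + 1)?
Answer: -11/14826692 ≈ -7.4190e-7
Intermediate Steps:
y(A) = 1/(1 + A)
N(Y, L) = 2*L
g(R, c) = 174 - 216*R**2 + c/(1 + c) (g(R, c) = ((-217*R + R)*R + c/(1 + c)) + 174 = ((-216*R)*R + c/(1 + c)) + 174 = (-216*R**2 + c/(1 + c)) + 174 = 174 - 216*R**2 + c/(1 + c))
1/g(-79, N(-16, 5)) = 1/((2*5 + 6*(1 + 2*5)*(29 - 36*(-79)**2))/(1 + 2*5)) = 1/((10 + 6*(1 + 10)*(29 - 36*6241))/(1 + 10)) = 1/((10 + 6*11*(29 - 224676))/11) = 1/((10 + 6*11*(-224647))/11) = 1/((10 - 14826702)/11) = 1/((1/11)*(-14826692)) = 1/(-14826692/11) = -11/14826692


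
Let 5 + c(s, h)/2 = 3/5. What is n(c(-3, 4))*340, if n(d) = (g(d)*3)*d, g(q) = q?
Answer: 394944/5 ≈ 78989.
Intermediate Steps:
c(s, h) = -44/5 (c(s, h) = -10 + 2*(3/5) = -10 + 6/5 = -44/5)
n(d) = 3*d**2 (n(d) = (d*3)*d = (3*d)*d = 3*d**2)
n(c(-3, 4))*340 = (3*(-44/5)**2)*340 = (3*(1936/25))*340 = (5808/25)*340 = 394944/5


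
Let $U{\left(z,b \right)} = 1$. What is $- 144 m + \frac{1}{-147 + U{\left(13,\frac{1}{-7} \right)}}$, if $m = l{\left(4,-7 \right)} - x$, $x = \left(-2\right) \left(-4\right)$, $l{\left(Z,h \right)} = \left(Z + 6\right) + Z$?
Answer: $- \frac{126145}{146} \approx -864.01$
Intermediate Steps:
$l{\left(Z,h \right)} = 6 + 2 Z$ ($l{\left(Z,h \right)} = \left(6 + Z\right) + Z = 6 + 2 Z$)
$x = 8$
$m = 6$ ($m = \left(6 + 2 \cdot 4\right) - 8 = \left(6 + 8\right) - 8 = 14 - 8 = 6$)
$- 144 m + \frac{1}{-147 + U{\left(13,\frac{1}{-7} \right)}} = \left(-144\right) 6 + \frac{1}{-147 + 1} = -864 + \frac{1}{-146} = -864 - \frac{1}{146} = - \frac{126145}{146}$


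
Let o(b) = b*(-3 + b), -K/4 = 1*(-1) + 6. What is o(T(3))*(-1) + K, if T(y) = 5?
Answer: -30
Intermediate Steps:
K = -20 (K = -4*(1*(-1) + 6) = -4*(-1 + 6) = -4*5 = -20)
o(T(3))*(-1) + K = (5*(-3 + 5))*(-1) - 20 = (5*2)*(-1) - 20 = 10*(-1) - 20 = -10 - 20 = -30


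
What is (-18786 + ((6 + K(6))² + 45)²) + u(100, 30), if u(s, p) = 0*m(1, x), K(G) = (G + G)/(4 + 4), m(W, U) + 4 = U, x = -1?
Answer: -136551/16 ≈ -8534.4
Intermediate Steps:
m(W, U) = -4 + U
K(G) = G/4 (K(G) = (2*G)/8 = (2*G)*(⅛) = G/4)
u(s, p) = 0 (u(s, p) = 0*(-4 - 1) = 0*(-5) = 0)
(-18786 + ((6 + K(6))² + 45)²) + u(100, 30) = (-18786 + ((6 + (¼)*6)² + 45)²) + 0 = (-18786 + ((6 + 3/2)² + 45)²) + 0 = (-18786 + ((15/2)² + 45)²) + 0 = (-18786 + (225/4 + 45)²) + 0 = (-18786 + (405/4)²) + 0 = (-18786 + 164025/16) + 0 = -136551/16 + 0 = -136551/16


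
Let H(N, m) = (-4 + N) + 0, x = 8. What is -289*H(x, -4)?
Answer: -1156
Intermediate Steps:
H(N, m) = -4 + N
-289*H(x, -4) = -289*(-4 + 8) = -289*4 = -1156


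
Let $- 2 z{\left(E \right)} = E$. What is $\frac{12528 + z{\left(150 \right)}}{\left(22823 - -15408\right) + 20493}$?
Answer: $\frac{12453}{58724} \approx 0.21206$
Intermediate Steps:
$z{\left(E \right)} = - \frac{E}{2}$
$\frac{12528 + z{\left(150 \right)}}{\left(22823 - -15408\right) + 20493} = \frac{12528 - 75}{\left(22823 - -15408\right) + 20493} = \frac{12528 - 75}{\left(22823 + 15408\right) + 20493} = \frac{12453}{38231 + 20493} = \frac{12453}{58724}$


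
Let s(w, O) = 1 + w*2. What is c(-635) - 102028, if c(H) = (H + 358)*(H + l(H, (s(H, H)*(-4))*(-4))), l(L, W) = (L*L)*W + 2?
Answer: 2267821344113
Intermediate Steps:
s(w, O) = 1 + 2*w
l(L, W) = 2 + W*L² (l(L, W) = L²*W + 2 = W*L² + 2 = 2 + W*L²)
c(H) = (358 + H)*(2 + H + H²*(16 + 32*H)) (c(H) = (H + 358)*(H + (2 + (((1 + 2*H)*(-4))*(-4))*H²)) = (358 + H)*(H + (2 + ((-4 - 8*H)*(-4))*H²)) = (358 + H)*(H + (2 + (16 + 32*H)*H²)) = (358 + H)*(H + (2 + H²*(16 + 32*H))) = (358 + H)*(2 + H + H²*(16 + 32*H)))
c(-635) - 102028 = (716 + 32*(-635)⁴ + 360*(-635) + 5729*(-635)² + 11472*(-635)³) - 102028 = (716 + 32*162590400625 - 228600 + 5729*403225 + 11472*(-256047875)) - 102028 = (716 + 5202892820000 - 228600 + 2310076025 - 2937381222000) - 102028 = 2267821446141 - 102028 = 2267821344113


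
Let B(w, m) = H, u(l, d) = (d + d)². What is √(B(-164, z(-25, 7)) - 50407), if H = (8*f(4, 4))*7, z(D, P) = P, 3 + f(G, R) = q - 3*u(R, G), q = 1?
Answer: I*√61271 ≈ 247.53*I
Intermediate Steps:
u(l, d) = 4*d² (u(l, d) = (2*d)² = 4*d²)
f(G, R) = -2 - 12*G² (f(G, R) = -3 + (1 - 12*G²) = -2 - 12*G²)
H = -10864 (H = (8*(-2 - 12*4²))*7 = (8*(-2 - 12*16))*7 = (8*(-2 - 192))*7 = (8*(-194))*7 = -1552*7 = -10864)
B(w, m) = -10864
√(B(-164, z(-25, 7)) - 50407) = √(-10864 - 50407) = √(-61271) = I*√61271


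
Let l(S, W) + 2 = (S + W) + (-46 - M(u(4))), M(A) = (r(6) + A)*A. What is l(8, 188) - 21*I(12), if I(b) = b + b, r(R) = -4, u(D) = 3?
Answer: -353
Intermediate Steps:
M(A) = A*(-4 + A) (M(A) = (-4 + A)*A = A*(-4 + A))
I(b) = 2*b
l(S, W) = -45 + S + W (l(S, W) = -2 + ((S + W) + (-46 - 3*(-4 + 3))) = -2 + ((S + W) + (-46 - 3*(-1))) = -2 + ((S + W) + (-46 - 1*(-3))) = -2 + ((S + W) + (-46 + 3)) = -2 + ((S + W) - 43) = -2 + (-43 + S + W) = -45 + S + W)
l(8, 188) - 21*I(12) = (-45 + 8 + 188) - 42*12 = 151 - 21*24 = 151 - 504 = -353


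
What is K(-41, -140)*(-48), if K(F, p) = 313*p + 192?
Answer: 2094144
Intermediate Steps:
K(F, p) = 192 + 313*p
K(-41, -140)*(-48) = (192 + 313*(-140))*(-48) = (192 - 43820)*(-48) = -43628*(-48) = 2094144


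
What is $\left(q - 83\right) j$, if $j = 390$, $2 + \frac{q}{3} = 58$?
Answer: $33150$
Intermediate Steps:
$q = 168$ ($q = -6 + 3 \cdot 58 = -6 + 174 = 168$)
$\left(q - 83\right) j = \left(168 - 83\right) 390 = 85 \cdot 390 = 33150$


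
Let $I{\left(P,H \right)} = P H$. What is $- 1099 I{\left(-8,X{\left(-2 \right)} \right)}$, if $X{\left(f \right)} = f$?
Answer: $-17584$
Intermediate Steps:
$I{\left(P,H \right)} = H P$
$- 1099 I{\left(-8,X{\left(-2 \right)} \right)} = - 1099 \left(\left(-2\right) \left(-8\right)\right) = \left(-1099\right) 16 = -17584$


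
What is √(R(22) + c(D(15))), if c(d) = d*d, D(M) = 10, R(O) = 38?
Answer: √138 ≈ 11.747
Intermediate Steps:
c(d) = d²
√(R(22) + c(D(15))) = √(38 + 10²) = √(38 + 100) = √138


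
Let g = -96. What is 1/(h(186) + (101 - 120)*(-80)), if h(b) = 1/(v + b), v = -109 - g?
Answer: 173/262961 ≈ 0.00065789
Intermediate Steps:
v = -13 (v = -109 - 1*(-96) = -109 + 96 = -13)
h(b) = 1/(-13 + b)
1/(h(186) + (101 - 120)*(-80)) = 1/(1/(-13 + 186) + (101 - 120)*(-80)) = 1/(1/173 - 19*(-80)) = 1/(1/173 + 1520) = 1/(262961/173) = 173/262961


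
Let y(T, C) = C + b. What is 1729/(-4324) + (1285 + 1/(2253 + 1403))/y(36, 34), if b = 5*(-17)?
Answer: -1719697149/67186312 ≈ -25.596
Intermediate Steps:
b = -85
y(T, C) = -85 + C (y(T, C) = C - 85 = -85 + C)
1729/(-4324) + (1285 + 1/(2253 + 1403))/y(36, 34) = 1729/(-4324) + (1285 + 1/(2253 + 1403))/(-85 + 34) = 1729*(-1/4324) + (1285 + 1/3656)/(-51) = -1729/4324 + (1285 + 1/3656)*(-1/51) = -1729/4324 + (4697961/3656)*(-1/51) = -1729/4324 - 1565987/62152 = -1719697149/67186312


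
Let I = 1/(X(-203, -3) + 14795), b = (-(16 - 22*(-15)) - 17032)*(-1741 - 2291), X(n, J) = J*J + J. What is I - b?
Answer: -1037077888895/14801 ≈ -7.0068e+7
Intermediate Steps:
X(n, J) = J + J**2 (X(n, J) = J**2 + J = J + J**2)
b = 70068096 (b = (-(16 + 330) - 17032)*(-4032) = (-1*346 - 17032)*(-4032) = (-346 - 17032)*(-4032) = -17378*(-4032) = 70068096)
I = 1/14801 (I = 1/(-3*(1 - 3) + 14795) = 1/(-3*(-2) + 14795) = 1/(6 + 14795) = 1/14801 ≈ 6.7563e-5)
I - b = 1/14801 - 1*70068096 = 1/14801 - 70068096 = -1037077888895/14801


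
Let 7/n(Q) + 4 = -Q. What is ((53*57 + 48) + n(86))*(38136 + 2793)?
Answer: 3768237529/30 ≈ 1.2561e+8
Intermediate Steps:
n(Q) = 7/(-4 - Q)
((53*57 + 48) + n(86))*(38136 + 2793) = ((53*57 + 48) - 7/(4 + 86))*(38136 + 2793) = ((3021 + 48) - 7/90)*40929 = (3069 - 7*1/90)*40929 = (3069 - 7/90)*40929 = (276203/90)*40929 = 3768237529/30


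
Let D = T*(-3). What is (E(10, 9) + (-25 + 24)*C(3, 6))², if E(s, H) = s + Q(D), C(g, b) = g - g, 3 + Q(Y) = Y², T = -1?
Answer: 256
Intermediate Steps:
D = 3 (D = -1*(-3) = 3)
Q(Y) = -3 + Y²
C(g, b) = 0
E(s, H) = 6 + s (E(s, H) = s + (-3 + 3²) = s + (-3 + 9) = s + 6 = 6 + s)
(E(10, 9) + (-25 + 24)*C(3, 6))² = ((6 + 10) + (-25 + 24)*0)² = (16 - 1*0)² = (16 + 0)² = 16² = 256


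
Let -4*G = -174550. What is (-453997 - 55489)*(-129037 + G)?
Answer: 43509849657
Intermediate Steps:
G = 87275/2 (G = -¼*(-174550) = 87275/2 ≈ 43638.)
(-453997 - 55489)*(-129037 + G) = (-453997 - 55489)*(-129037 + 87275/2) = -509486*(-170799/2) = 43509849657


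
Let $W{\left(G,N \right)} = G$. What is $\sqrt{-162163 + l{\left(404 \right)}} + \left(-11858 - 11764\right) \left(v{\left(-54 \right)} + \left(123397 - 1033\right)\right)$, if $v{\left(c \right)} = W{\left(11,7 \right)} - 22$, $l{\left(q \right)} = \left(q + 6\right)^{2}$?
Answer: $-2890222566 + \sqrt{5937} \approx -2.8902 \cdot 10^{9}$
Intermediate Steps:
$l{\left(q \right)} = \left(6 + q\right)^{2}$
$v{\left(c \right)} = -11$ ($v{\left(c \right)} = 11 - 22 = -11$)
$\sqrt{-162163 + l{\left(404 \right)}} + \left(-11858 - 11764\right) \left(v{\left(-54 \right)} + \left(123397 - 1033\right)\right) = \sqrt{-162163 + \left(6 + 404\right)^{2}} + \left(-11858 - 11764\right) \left(-11 + \left(123397 - 1033\right)\right) = \sqrt{-162163 + 410^{2}} + \left(-11858 - 11764\right) \left(-11 + 122364\right) = \sqrt{-162163 + 168100} - 2890222566 = \sqrt{5937} - 2890222566 = -2890222566 + \sqrt{5937}$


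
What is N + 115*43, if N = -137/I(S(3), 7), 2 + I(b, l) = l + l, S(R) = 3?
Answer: 59203/12 ≈ 4933.6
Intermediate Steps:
I(b, l) = -2 + 2*l (I(b, l) = -2 + (l + l) = -2 + 2*l)
N = -137/12 (N = -137/(-2 + 2*7) = -137/(-2 + 14) = -137/12 ≈ -11.417)
N + 115*43 = -137/12 + 115*43 = -137/12 + 4945 = 59203/12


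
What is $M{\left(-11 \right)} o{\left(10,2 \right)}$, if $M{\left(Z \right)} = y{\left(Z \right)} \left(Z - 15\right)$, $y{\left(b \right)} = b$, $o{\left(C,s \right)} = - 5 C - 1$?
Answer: $-14586$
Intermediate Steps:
$o{\left(C,s \right)} = -1 - 5 C$
$M{\left(Z \right)} = Z \left(-15 + Z\right)$ ($M{\left(Z \right)} = Z \left(Z - 15\right) = Z \left(-15 + Z\right)$)
$M{\left(-11 \right)} o{\left(10,2 \right)} = - 11 \left(-15 - 11\right) \left(-1 - 50\right) = \left(-11\right) \left(-26\right) \left(-1 - 50\right) = 286 \left(-51\right) = -14586$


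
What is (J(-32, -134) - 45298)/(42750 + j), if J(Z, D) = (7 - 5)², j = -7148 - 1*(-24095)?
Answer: -15098/19899 ≈ -0.75873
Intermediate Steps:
j = 16947 (j = -7148 + 24095 = 16947)
J(Z, D) = 4 (J(Z, D) = 2² = 4)
(J(-32, -134) - 45298)/(42750 + j) = (4 - 45298)/(42750 + 16947) = -45294/59697 = -45294*1/59697 = -15098/19899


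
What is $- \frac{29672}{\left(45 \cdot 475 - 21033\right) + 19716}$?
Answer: $- \frac{14836}{10029} \approx -1.4793$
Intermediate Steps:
$- \frac{29672}{\left(45 \cdot 475 - 21033\right) + 19716} = - \frac{29672}{\left(21375 - 21033\right) + 19716} = - \frac{29672}{342 + 19716} = - \frac{29672}{20058} = \left(-29672\right) \frac{1}{20058} = - \frac{14836}{10029}$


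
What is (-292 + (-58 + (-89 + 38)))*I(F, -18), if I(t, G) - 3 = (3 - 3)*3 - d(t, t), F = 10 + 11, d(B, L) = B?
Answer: 7218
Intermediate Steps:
F = 21
I(t, G) = 3 - t (I(t, G) = 3 + ((3 - 3)*3 - t) = 3 + (0*3 - t) = 3 + (0 - t) = 3 - t)
(-292 + (-58 + (-89 + 38)))*I(F, -18) = (-292 + (-58 + (-89 + 38)))*(3 - 1*21) = (-292 + (-58 - 51))*(3 - 21) = (-292 - 109)*(-18) = -401*(-18) = 7218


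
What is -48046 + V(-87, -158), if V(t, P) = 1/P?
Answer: -7591269/158 ≈ -48046.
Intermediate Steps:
-48046 + V(-87, -158) = -48046 + 1/(-158) = -48046 - 1/158 = -7591269/158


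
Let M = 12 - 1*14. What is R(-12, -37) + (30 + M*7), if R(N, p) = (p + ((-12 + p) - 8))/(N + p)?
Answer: 878/49 ≈ 17.918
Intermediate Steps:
M = -2 (M = 12 - 14 = -2)
R(N, p) = (-20 + 2*p)/(N + p) (R(N, p) = (p + (-20 + p))/(N + p) = (-20 + 2*p)/(N + p))
R(-12, -37) + (30 + M*7) = 2*(-10 - 37)/(-12 - 37) + (30 - 2*7) = 2*(-47)/(-49) + (30 - 14) = 2*(-1/49)*(-47) + 16 = 94/49 + 16 = 878/49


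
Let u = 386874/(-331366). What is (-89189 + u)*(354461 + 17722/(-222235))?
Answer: -166294431724961067316/5260080215 ≈ -3.1614e+10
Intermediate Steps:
u = -193437/165683 (u = 386874*(-1/331366) = -193437/165683 ≈ -1.1675)
(-89189 + u)*(354461 + 17722/(-222235)) = (-89189 - 193437/165683)*(354461 + 17722/(-222235)) = -14777294524*(354461 + 17722*(-1/222235))/165683 = -14777294524*(354461 - 17722/222235)/165683 = -14777294524/165683*78773622613/222235 = -166294431724961067316/5260080215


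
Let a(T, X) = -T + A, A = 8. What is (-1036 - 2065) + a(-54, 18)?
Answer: -3039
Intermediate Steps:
a(T, X) = 8 - T (a(T, X) = -T + 8 = 8 - T)
(-1036 - 2065) + a(-54, 18) = (-1036 - 2065) + (8 - 1*(-54)) = -3101 + (8 + 54) = -3101 + 62 = -3039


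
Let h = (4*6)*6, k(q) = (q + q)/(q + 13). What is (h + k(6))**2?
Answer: 7551504/361 ≈ 20918.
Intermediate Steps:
k(q) = 2*q/(13 + q) (k(q) = (2*q)/(13 + q) = 2*q/(13 + q))
h = 144 (h = 24*6 = 144)
(h + k(6))**2 = (144 + 2*6/(13 + 6))**2 = (144 + 2*6/19)**2 = (144 + 2*6*(1/19))**2 = (144 + 12/19)**2 = (2748/19)**2 = 7551504/361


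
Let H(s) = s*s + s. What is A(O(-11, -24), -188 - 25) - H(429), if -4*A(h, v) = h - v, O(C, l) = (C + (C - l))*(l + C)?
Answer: -738023/4 ≈ -1.8451e+5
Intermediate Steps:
H(s) = s + s**2 (H(s) = s**2 + s = s + s**2)
O(C, l) = (C + l)*(-l + 2*C) (O(C, l) = (-l + 2*C)*(C + l) = (C + l)*(-l + 2*C))
A(h, v) = -h/4 + v/4 (A(h, v) = -(h - v)/4 = -h/4 + v/4)
A(O(-11, -24), -188 - 25) - H(429) = (-(-1*(-24)**2 + 2*(-11)**2 - 11*(-24))/4 + (-188 - 25)/4) - 429*(1 + 429) = (-(-1*576 + 2*121 + 264)/4 + (1/4)*(-213)) - 429*430 = (-(-576 + 242 + 264)/4 - 213/4) - 1*184470 = (-1/4*(-70) - 213/4) - 184470 = (35/2 - 213/4) - 184470 = -143/4 - 184470 = -738023/4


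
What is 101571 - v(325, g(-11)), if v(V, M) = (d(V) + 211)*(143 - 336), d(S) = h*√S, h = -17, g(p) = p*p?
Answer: 142294 - 16405*√13 ≈ 83145.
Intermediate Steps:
g(p) = p²
d(S) = -17*√S
v(V, M) = -40723 + 3281*√V (v(V, M) = (-17*√V + 211)*(143 - 336) = (211 - 17*√V)*(-193) = -40723 + 3281*√V)
101571 - v(325, g(-11)) = 101571 - (-40723 + 3281*√325) = 101571 - (-40723 + 3281*(5*√13)) = 101571 - (-40723 + 16405*√13) = 101571 + (40723 - 16405*√13) = 142294 - 16405*√13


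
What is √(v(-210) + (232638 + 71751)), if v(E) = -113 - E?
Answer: 7*√6214 ≈ 551.80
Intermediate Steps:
√(v(-210) + (232638 + 71751)) = √((-113 - 1*(-210)) + (232638 + 71751)) = √((-113 + 210) + 304389) = √(97 + 304389) = √304486 = 7*√6214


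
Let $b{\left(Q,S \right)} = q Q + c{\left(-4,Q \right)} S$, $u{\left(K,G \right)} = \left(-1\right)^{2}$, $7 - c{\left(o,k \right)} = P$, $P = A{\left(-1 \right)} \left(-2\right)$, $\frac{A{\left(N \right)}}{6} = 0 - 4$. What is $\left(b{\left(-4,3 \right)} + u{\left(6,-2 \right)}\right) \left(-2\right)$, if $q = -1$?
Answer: $236$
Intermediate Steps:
$A{\left(N \right)} = -24$ ($A{\left(N \right)} = 6 \left(0 - 4\right) = 6 \left(-4\right) = -24$)
$P = 48$ ($P = \left(-24\right) \left(-2\right) = 48$)
$c{\left(o,k \right)} = -41$ ($c{\left(o,k \right)} = 7 - 48 = -41$)
$u{\left(K,G \right)} = 1$
$b{\left(Q,S \right)} = - Q - 41 S$
$\left(b{\left(-4,3 \right)} + u{\left(6,-2 \right)}\right) \left(-2\right) = \left(\left(\left(-1\right) \left(-4\right) - 123\right) + 1\right) \left(-2\right) = \left(\left(4 - 123\right) + 1\right) \left(-2\right) = \left(-119 + 1\right) \left(-2\right) = \left(-118\right) \left(-2\right) = 236$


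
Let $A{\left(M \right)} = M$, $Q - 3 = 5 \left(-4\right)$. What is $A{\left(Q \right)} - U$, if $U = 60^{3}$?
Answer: $-216017$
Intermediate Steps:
$Q = -17$ ($Q = 3 + 5 \left(-4\right) = 3 - 20 = -17$)
$U = 216000$
$A{\left(Q \right)} - U = -17 - 216000 = -216017$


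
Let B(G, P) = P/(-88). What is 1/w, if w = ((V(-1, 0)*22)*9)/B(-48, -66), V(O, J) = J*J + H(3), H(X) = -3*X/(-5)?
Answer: 5/2376 ≈ 0.0021044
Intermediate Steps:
B(G, P) = -P/88 (B(G, P) = P*(-1/88) = -P/88)
H(X) = 3*X/5 (H(X) = -3*X*(-⅕) = 3*X/5)
V(O, J) = 9/5 + J² (V(O, J) = J*J + (⅗)*3 = J² + 9/5 = 9/5 + J²)
w = 2376/5 (w = (((9/5 + 0²)*22)*9)/((-1/88*(-66))) = (((9/5 + 0)*22)*9)/(¾) = (((9/5)*22)*9)*(4/3) = ((198/5)*9)*(4/3) = (1782/5)*(4/3) = 2376/5 ≈ 475.20)
1/w = 1/(2376/5) = 5/2376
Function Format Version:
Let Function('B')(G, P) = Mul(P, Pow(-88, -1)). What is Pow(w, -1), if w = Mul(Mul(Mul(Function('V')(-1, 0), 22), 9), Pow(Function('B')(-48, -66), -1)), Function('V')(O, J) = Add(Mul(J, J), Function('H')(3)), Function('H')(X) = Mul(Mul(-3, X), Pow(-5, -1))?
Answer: Rational(5, 2376) ≈ 0.0021044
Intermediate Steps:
Function('B')(G, P) = Mul(Rational(-1, 88), P) (Function('B')(G, P) = Mul(P, Rational(-1, 88)) = Mul(Rational(-1, 88), P))
Function('H')(X) = Mul(Rational(3, 5), X) (Function('H')(X) = Mul(Mul(-3, X), Rational(-1, 5)) = Mul(Rational(3, 5), X))
Function('V')(O, J) = Add(Rational(9, 5), Pow(J, 2)) (Function('V')(O, J) = Add(Mul(J, J), Mul(Rational(3, 5), 3)) = Add(Pow(J, 2), Rational(9, 5)) = Add(Rational(9, 5), Pow(J, 2)))
w = Rational(2376, 5) (w = Mul(Mul(Mul(Add(Rational(9, 5), Pow(0, 2)), 22), 9), Pow(Mul(Rational(-1, 88), -66), -1)) = Mul(Mul(Mul(Add(Rational(9, 5), 0), 22), 9), Pow(Rational(3, 4), -1)) = Mul(Mul(Mul(Rational(9, 5), 22), 9), Rational(4, 3)) = Mul(Mul(Rational(198, 5), 9), Rational(4, 3)) = Mul(Rational(1782, 5), Rational(4, 3)) = Rational(2376, 5) ≈ 475.20)
Pow(w, -1) = Pow(Rational(2376, 5), -1) = Rational(5, 2376)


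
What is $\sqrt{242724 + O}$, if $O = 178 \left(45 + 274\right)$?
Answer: $\sqrt{299506} \approx 547.27$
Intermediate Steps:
$O = 56782$ ($O = 178 \cdot 319 = 56782$)
$\sqrt{242724 + O} = \sqrt{242724 + 56782} = \sqrt{299506}$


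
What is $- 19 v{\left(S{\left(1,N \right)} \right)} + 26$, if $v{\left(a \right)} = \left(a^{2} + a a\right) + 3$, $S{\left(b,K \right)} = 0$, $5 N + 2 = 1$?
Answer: $-31$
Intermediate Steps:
$N = - \frac{1}{5}$ ($N = - \frac{2}{5} + \frac{1}{5} \cdot 1 = - \frac{2}{5} + \frac{1}{5} = - \frac{1}{5} \approx -0.2$)
$v{\left(a \right)} = 3 + 2 a^{2}$ ($v{\left(a \right)} = \left(a^{2} + a^{2}\right) + 3 = 2 a^{2} + 3 = 3 + 2 a^{2}$)
$- 19 v{\left(S{\left(1,N \right)} \right)} + 26 = - 19 \left(3 + 2 \cdot 0^{2}\right) + 26 = - 19 \left(3 + 2 \cdot 0\right) + 26 = - 19 \left(3 + 0\right) + 26 = \left(-19\right) 3 + 26 = -57 + 26 = -31$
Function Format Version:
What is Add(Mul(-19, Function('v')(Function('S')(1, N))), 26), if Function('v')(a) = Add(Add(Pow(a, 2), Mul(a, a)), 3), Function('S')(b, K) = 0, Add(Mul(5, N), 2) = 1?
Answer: -31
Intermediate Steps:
N = Rational(-1, 5) (N = Add(Rational(-2, 5), Mul(Rational(1, 5), 1)) = Add(Rational(-2, 5), Rational(1, 5)) = Rational(-1, 5) ≈ -0.20000)
Function('v')(a) = Add(3, Mul(2, Pow(a, 2))) (Function('v')(a) = Add(Add(Pow(a, 2), Pow(a, 2)), 3) = Add(Mul(2, Pow(a, 2)), 3) = Add(3, Mul(2, Pow(a, 2))))
Add(Mul(-19, Function('v')(Function('S')(1, N))), 26) = Add(Mul(-19, Add(3, Mul(2, Pow(0, 2)))), 26) = Add(Mul(-19, Add(3, Mul(2, 0))), 26) = Add(Mul(-19, Add(3, 0)), 26) = Add(Mul(-19, 3), 26) = Add(-57, 26) = -31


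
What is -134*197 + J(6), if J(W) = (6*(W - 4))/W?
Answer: -26396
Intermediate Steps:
J(W) = (-24 + 6*W)/W (J(W) = (6*(-4 + W))/W = (-24 + 6*W)/W)
-134*197 + J(6) = -134*197 + (6 - 24/6) = -26398 + (6 - 24*⅙) = -26398 + (6 - 4) = -26398 + 2 = -26396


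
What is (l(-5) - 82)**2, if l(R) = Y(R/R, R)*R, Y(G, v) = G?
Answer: 7569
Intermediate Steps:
l(R) = R (l(R) = (R/R)*R = 1*R = R)
(l(-5) - 82)**2 = (-5 - 82)**2 = (-87)**2 = 7569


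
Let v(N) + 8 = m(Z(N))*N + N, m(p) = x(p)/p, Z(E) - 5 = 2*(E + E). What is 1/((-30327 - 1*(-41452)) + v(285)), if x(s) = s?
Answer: 1/11687 ≈ 8.5565e-5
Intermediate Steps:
Z(E) = 5 + 4*E (Z(E) = 5 + 2*(E + E) = 5 + 2*(2*E) = 5 + 4*E)
m(p) = 1 (m(p) = p/p = 1)
v(N) = -8 + 2*N (v(N) = -8 + (1*N + N) = -8 + (N + N) = -8 + 2*N)
1/((-30327 - 1*(-41452)) + v(285)) = 1/((-30327 - 1*(-41452)) + (-8 + 2*285)) = 1/((-30327 + 41452) + (-8 + 570)) = 1/(11125 + 562) = 1/11687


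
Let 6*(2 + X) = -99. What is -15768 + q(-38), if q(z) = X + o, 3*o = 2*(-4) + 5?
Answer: -31575/2 ≈ -15788.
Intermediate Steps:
X = -37/2 (X = -2 + (⅙)*(-99) = -2 - 33/2 = -37/2 ≈ -18.500)
o = -1 (o = (2*(-4) + 5)/3 = (-8 + 5)/3 = (⅓)*(-3) = -1)
q(z) = -39/2 (q(z) = -37/2 - 1 = -39/2)
-15768 + q(-38) = -15768 - 39/2 = -31575/2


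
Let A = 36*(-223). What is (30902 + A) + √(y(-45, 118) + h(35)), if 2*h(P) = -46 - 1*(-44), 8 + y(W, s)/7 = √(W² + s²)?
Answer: 22874 + √(-57 + 7*√15949) ≈ 22903.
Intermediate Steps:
y(W, s) = -56 + 7*√(W² + s²)
h(P) = -1 (h(P) = (-46 - 1*(-44))/2 = (-46 + 44)/2 = (½)*(-2) = -1)
A = -8028
(30902 + A) + √(y(-45, 118) + h(35)) = (30902 - 8028) + √((-56 + 7*√((-45)² + 118²)) - 1) = 22874 + √((-56 + 7*√(2025 + 13924)) - 1) = 22874 + √((-56 + 7*√15949) - 1) = 22874 + √(-57 + 7*√15949)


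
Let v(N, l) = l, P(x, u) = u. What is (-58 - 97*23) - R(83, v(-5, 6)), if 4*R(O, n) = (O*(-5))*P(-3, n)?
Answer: -3333/2 ≈ -1666.5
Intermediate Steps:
R(O, n) = -5*O*n/4 (R(O, n) = ((O*(-5))*n)/4 = ((-5*O)*n)/4 = (-5*O*n)/4 = -5*O*n/4)
(-58 - 97*23) - R(83, v(-5, 6)) = (-58 - 97*23) - (-5)*83*6/4 = (-58 - 2231) - 1*(-1245/2) = -2289 + 1245/2 = -3333/2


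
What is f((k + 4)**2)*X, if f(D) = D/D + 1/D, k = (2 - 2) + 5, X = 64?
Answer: 5248/81 ≈ 64.790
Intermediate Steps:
k = 5 (k = 0 + 5 = 5)
f(D) = 1 + 1/D
f((k + 4)**2)*X = ((1 + (5 + 4)**2)/((5 + 4)**2))*64 = ((1 + 9**2)/(9**2))*64 = ((1 + 81)/81)*64 = ((1/81)*82)*64 = (82/81)*64 = 5248/81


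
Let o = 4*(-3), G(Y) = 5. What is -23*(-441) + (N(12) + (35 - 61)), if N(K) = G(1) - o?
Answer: 10134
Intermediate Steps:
o = -12
N(K) = 17 (N(K) = 5 - 1*(-12) = 5 + 12 = 17)
-23*(-441) + (N(12) + (35 - 61)) = -23*(-441) + (17 + (35 - 61)) = 10143 + (17 - 26) = 10143 - 9 = 10134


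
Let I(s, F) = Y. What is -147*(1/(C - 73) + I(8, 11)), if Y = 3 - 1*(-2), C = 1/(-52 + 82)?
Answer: -1604505/2189 ≈ -732.99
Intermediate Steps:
C = 1/30 ≈ 0.033333
Y = 5 (Y = 3 + 2 = 5)
I(s, F) = 5
-147*(1/(C - 73) + I(8, 11)) = -147*(1/(1/30 - 73) + 5) = -147*(1/(-2189/30) + 5) = -147*(-30/2189 + 5) = -147*10915/2189 = -1604505/2189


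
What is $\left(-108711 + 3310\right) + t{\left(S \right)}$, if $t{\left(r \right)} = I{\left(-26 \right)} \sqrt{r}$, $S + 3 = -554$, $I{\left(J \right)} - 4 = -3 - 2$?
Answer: $-105401 - i \sqrt{557} \approx -1.054 \cdot 10^{5} - 23.601 i$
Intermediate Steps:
$I{\left(J \right)} = -1$ ($I{\left(J \right)} = 4 - 5 = -1$)
$S = -557$ ($S = -3 - 554 = -557$)
$t{\left(r \right)} = - \sqrt{r}$
$\left(-108711 + 3310\right) + t{\left(S \right)} = \left(-108711 + 3310\right) - \sqrt{-557} = -105401 - i \sqrt{557}$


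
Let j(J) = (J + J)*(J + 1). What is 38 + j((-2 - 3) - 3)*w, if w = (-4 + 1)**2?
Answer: 1046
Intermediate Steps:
j(J) = 2*J*(1 + J) (j(J) = (2*J)*(1 + J) = 2*J*(1 + J))
w = 9 (w = (-3)**2 = 9)
38 + j((-2 - 3) - 3)*w = 38 + (2*((-2 - 3) - 3)*(1 + ((-2 - 3) - 3)))*9 = 38 + (2*(-5 - 3)*(1 + (-5 - 3)))*9 = 38 + (2*(-8)*(1 - 8))*9 = 38 + (2*(-8)*(-7))*9 = 38 + 112*9 = 38 + 1008 = 1046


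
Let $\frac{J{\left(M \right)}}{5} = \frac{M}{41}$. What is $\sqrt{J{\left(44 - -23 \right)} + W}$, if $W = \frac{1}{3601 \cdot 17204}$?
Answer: $\frac{\sqrt{13178736777611068521}}{1270007882} \approx 2.8584$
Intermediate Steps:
$J{\left(M \right)} = \frac{5 M}{41}$ ($J{\left(M \right)} = 5 \frac{M}{41} = \frac{5 M}{41}$)
$W = \frac{1}{61951604}$ ($W = \frac{1}{3601} \cdot \frac{1}{17204} = \frac{1}{61951604} \approx 1.6142 \cdot 10^{-8}$)
$\sqrt{J{\left(44 - -23 \right)} + W} = \sqrt{\frac{5 \left(44 - -23\right)}{41} + \frac{1}{61951604}} = \sqrt{\frac{5 \left(44 + 23\right)}{41} + \frac{1}{61951604}} = \sqrt{\frac{5}{41} \cdot 67 + \frac{1}{61951604}} = \sqrt{\frac{335}{41} + \frac{1}{61951604}} = \sqrt{\frac{20753787381}{2540015764}} = \frac{\sqrt{13178736777611068521}}{1270007882}$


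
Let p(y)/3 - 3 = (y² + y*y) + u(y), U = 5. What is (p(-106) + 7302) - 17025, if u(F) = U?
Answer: 57717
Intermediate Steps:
u(F) = 5
p(y) = 24 + 6*y² (p(y) = 9 + 3*((y² + y*y) + 5) = 9 + 3*((y² + y²) + 5) = 9 + 3*(2*y² + 5) = 9 + 3*(5 + 2*y²) = 9 + (15 + 6*y²) = 24 + 6*y²)
(p(-106) + 7302) - 17025 = ((24 + 6*(-106)²) + 7302) - 17025 = ((24 + 6*11236) + 7302) - 17025 = ((24 + 67416) + 7302) - 17025 = (67440 + 7302) - 17025 = 74742 - 17025 = 57717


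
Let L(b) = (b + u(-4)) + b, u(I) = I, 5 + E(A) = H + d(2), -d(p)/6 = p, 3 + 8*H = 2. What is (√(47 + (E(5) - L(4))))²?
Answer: 207/8 ≈ 25.875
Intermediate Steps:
H = -⅛ (H = -3/8 + (⅛)*2 = -3/8 + ¼ = -⅛ ≈ -0.12500)
d(p) = -6*p
E(A) = -137/8 (E(A) = -5 + (-⅛ - 6*2) = -5 + (-⅛ - 12) = -5 - 97/8 = -137/8)
L(b) = -4 + 2*b (L(b) = (b - 4) + b = (-4 + b) + b = -4 + 2*b)
(√(47 + (E(5) - L(4))))² = (√(47 + (-137/8 - (-4 + 2*4))))² = (√(47 + (-137/8 - (-4 + 8))))² = (√(47 + (-137/8 - 1*4)))² = (√(47 + (-137/8 - 4)))² = (√(47 - 169/8))² = (√(207/8))² = (3*√46/4)² = 207/8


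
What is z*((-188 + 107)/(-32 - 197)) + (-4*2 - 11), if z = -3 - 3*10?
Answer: -7024/229 ≈ -30.672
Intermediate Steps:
z = -33 (z = -3 - 30 = -33)
z*((-188 + 107)/(-32 - 197)) + (-4*2 - 11) = -33*(-188 + 107)/(-32 - 197) + (-4*2 - 11) = -(-2673)/(-229) + (-8 - 11) = -(-2673)*(-1)/229 - 19 = -33*81/229 - 19 = -2673/229 - 19 = -7024/229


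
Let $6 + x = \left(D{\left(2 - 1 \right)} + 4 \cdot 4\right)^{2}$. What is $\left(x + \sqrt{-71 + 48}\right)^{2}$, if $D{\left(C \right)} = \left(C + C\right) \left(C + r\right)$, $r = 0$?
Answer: $\left(318 + i \sqrt{23}\right)^{2} \approx 1.011 \cdot 10^{5} + 3050.1 i$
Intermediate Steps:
$D{\left(C \right)} = 2 C^{2}$ ($D{\left(C \right)} = \left(C + C\right) \left(C + 0\right) = 2 C C = 2 C^{2}$)
$x = 318$ ($x = -6 + \left(2 \left(2 - 1\right)^{2} + 4 \cdot 4\right)^{2} = -6 + \left(2 \left(2 - 1\right)^{2} + 16\right)^{2} = -6 + \left(2 \cdot 1^{2} + 16\right)^{2} = -6 + \left(2 \cdot 1 + 16\right)^{2} = -6 + \left(2 + 16\right)^{2} = -6 + 18^{2} = -6 + 324 = 318$)
$\left(x + \sqrt{-71 + 48}\right)^{2} = \left(318 + \sqrt{-71 + 48}\right)^{2} = \left(318 + \sqrt{-23}\right)^{2} = \left(318 + i \sqrt{23}\right)^{2}$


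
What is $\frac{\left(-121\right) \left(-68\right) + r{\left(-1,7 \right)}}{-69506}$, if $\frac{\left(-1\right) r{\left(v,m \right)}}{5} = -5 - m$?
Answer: $- \frac{4144}{34753} \approx -0.11924$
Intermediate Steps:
$r{\left(v,m \right)} = 25 + 5 m$ ($r{\left(v,m \right)} = - 5 \left(-5 - m\right) = 25 + 5 m$)
$\frac{\left(-121\right) \left(-68\right) + r{\left(-1,7 \right)}}{-69506} = \frac{\left(-121\right) \left(-68\right) + \left(25 + 5 \cdot 7\right)}{-69506} = \left(8228 + \left(25 + 35\right)\right) \left(- \frac{1}{69506}\right) = \left(8228 + 60\right) \left(- \frac{1}{69506}\right) = 8288 \left(- \frac{1}{69506}\right) = - \frac{4144}{34753}$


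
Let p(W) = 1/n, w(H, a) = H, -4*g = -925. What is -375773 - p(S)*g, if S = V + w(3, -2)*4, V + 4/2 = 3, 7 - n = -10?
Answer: -25553489/68 ≈ -3.7579e+5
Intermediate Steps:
n = 17 (n = 7 - 1*(-10) = 7 + 10 = 17)
g = 925/4 (g = -1/4*(-925) = 925/4 ≈ 231.25)
V = 1 (V = -2 + 3 = 1)
S = 13 (S = 1 + 3*4 = 1 + 12 = 13)
p(W) = 1/17
-375773 - p(S)*g = -375773 - 925/(17*4) = -375773 - 1*925/68 = -375773 - 925/68 = -25553489/68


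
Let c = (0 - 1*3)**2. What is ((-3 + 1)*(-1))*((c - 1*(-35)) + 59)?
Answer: 206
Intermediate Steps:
c = 9 (c = (0 - 3)**2 = (-3)**2 = 9)
((-3 + 1)*(-1))*((c - 1*(-35)) + 59) = ((-3 + 1)*(-1))*((9 - 1*(-35)) + 59) = (-2*(-1))*((9 + 35) + 59) = 2*(44 + 59) = 2*103 = 206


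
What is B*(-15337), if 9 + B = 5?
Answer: 61348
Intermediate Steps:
B = -4 (B = -9 + 5 = -4)
B*(-15337) = -4*(-15337) = 61348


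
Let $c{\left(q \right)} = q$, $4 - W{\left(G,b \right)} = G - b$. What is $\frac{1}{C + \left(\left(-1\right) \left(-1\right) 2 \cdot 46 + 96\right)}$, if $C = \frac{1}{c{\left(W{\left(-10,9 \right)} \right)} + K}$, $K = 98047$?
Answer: $\frac{98070}{18437161} \approx 0.0053191$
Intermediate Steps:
$W{\left(G,b \right)} = 4 + b - G$ ($W{\left(G,b \right)} = 4 - \left(G - b\right) = 4 + b - G$)
$C = \frac{1}{98070}$ ($C = \frac{1}{\left(4 + 9 - -10\right) + 98047} = \frac{1}{\left(4 + 9 + 10\right) + 98047} = \frac{1}{23 + 98047} = \frac{1}{98070} \approx 1.0197 \cdot 10^{-5}$)
$\frac{1}{C + \left(\left(-1\right) \left(-1\right) 2 \cdot 46 + 96\right)} = \frac{1}{\frac{1}{98070} + \left(\left(-1\right) \left(-1\right) 2 \cdot 46 + 96\right)} = \frac{1}{\frac{1}{98070} + \left(1 \cdot 2 \cdot 46 + 96\right)} = \frac{1}{\frac{1}{98070} + \left(2 \cdot 46 + 96\right)} = \frac{1}{\frac{1}{98070} + \left(92 + 96\right)} = \frac{1}{\frac{1}{98070} + 188} = \frac{1}{\frac{18437161}{98070}} = \frac{98070}{18437161}$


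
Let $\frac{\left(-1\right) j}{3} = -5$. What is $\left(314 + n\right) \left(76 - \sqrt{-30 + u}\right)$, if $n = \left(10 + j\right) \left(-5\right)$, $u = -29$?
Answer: $14364 - 189 i \sqrt{59} \approx 14364.0 - 1451.7 i$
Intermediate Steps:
$j = 15$ ($j = \left(-3\right) \left(-5\right) = 15$)
$n = -125$ ($n = \left(10 + 15\right) \left(-5\right) = 25 \left(-5\right) = -125$)
$\left(314 + n\right) \left(76 - \sqrt{-30 + u}\right) = \left(314 - 125\right) \left(76 - \sqrt{-30 - 29}\right) = 189 \left(76 - \sqrt{-59}\right) = 189 \left(76 - i \sqrt{59}\right) = 14364 - 189 i \sqrt{59}$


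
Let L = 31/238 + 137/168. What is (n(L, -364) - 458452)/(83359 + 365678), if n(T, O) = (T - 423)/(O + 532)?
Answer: -219970142603/215451544896 ≈ -1.0210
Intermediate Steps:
L = 2701/2856 (L = 31*(1/238) + 137*(1/168) = 31/238 + 137/168 = 2701/2856 ≈ 0.94573)
n(T, O) = (-423 + T)/(532 + O)
(n(L, -364) - 458452)/(83359 + 365678) = ((-423 + 2701/2856)/(532 - 364) - 458452)/(83359 + 365678) = (-1205387/2856/168 - 458452)/449037 = ((1/168)*(-1205387/2856) - 458452)*(1/449037) = (-1205387/479808 - 458452)*(1/449037) = -219970142603/479808*1/449037 = -219970142603/215451544896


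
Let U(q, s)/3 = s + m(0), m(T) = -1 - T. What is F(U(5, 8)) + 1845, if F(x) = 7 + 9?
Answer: 1861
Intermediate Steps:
U(q, s) = -3 + 3*s (U(q, s) = 3*(s + (-1 - 1*0)) = 3*(s + (-1 + 0)) = 3*(s - 1) = 3*(-1 + s) = -3 + 3*s)
F(x) = 16
F(U(5, 8)) + 1845 = 16 + 1845 = 1861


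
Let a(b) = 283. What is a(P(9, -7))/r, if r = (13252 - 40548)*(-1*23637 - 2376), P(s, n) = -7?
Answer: 283/710050848 ≈ 3.9856e-7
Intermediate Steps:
r = 710050848 (r = -27296*(-23637 - 2376) = -27296*(-26013) = 710050848)
a(P(9, -7))/r = 283/710050848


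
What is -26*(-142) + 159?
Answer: 3851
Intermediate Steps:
-26*(-142) + 159 = 3692 + 159 = 3851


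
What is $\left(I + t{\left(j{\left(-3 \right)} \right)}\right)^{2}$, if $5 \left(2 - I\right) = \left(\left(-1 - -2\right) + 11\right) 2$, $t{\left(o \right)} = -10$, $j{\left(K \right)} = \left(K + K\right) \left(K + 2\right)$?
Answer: $\frac{4096}{25} \approx 163.84$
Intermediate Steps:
$j{\left(K \right)} = 2 K \left(2 + K\right)$
$I = - \frac{14}{5}$ ($I = 2 - \frac{\left(\left(-1 - -2\right) + 11\right) 2}{5} = 2 - \frac{\left(\left(-1 + 2\right) + 11\right) 2}{5} = 2 - \frac{\left(1 + 11\right) 2}{5} = 2 - \frac{12 \cdot 2}{5} = 2 - \frac{24}{5} = - \frac{14}{5} \approx -2.8$)
$\left(I + t{\left(j{\left(-3 \right)} \right)}\right)^{2} = \left(- \frac{14}{5} - 10\right)^{2} = \left(- \frac{64}{5}\right)^{2} = \frac{4096}{25}$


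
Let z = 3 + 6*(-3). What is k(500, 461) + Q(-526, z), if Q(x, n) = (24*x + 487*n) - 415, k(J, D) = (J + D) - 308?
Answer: -19691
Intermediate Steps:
k(J, D) = -308 + D + J (k(J, D) = (D + J) - 308 = -308 + D + J)
z = -15 (z = 3 - 18 = -15)
Q(x, n) = -415 + 24*x + 487*n
k(500, 461) + Q(-526, z) = (-308 + 461 + 500) + (-415 + 24*(-526) + 487*(-15)) = 653 + (-415 - 12624 - 7305) = 653 - 20344 = -19691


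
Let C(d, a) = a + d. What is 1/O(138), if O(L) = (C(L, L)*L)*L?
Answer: 1/5256144 ≈ 1.9025e-7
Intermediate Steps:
O(L) = 2*L**3 (O(L) = ((L + L)*L)*L = ((2*L)*L)*L = (2*L**2)*L = 2*L**3)
1/O(138) = 1/(2*138**3) = 1/(2*2628072) = 1/5256144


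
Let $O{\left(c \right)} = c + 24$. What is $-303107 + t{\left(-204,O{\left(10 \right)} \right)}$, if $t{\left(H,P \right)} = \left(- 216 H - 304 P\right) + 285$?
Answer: $-269094$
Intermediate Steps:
$O{\left(c \right)} = 24 + c$
$t{\left(H,P \right)} = 285 - 304 P - 216 H$ ($t{\left(H,P \right)} = \left(- 304 P - 216 H\right) + 285 = 285 - 304 P - 216 H$)
$-303107 + t{\left(-204,O{\left(10 \right)} \right)} = -303107 - \left(-44349 + 304 \left(24 + 10\right)\right) = -303107 + \left(285 - 10336 + 44064\right) = -303107 + 34013 = -269094$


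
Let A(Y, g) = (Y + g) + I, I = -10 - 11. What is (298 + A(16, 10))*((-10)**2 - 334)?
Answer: -70902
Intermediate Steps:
I = -21
A(Y, g) = -21 + Y + g (A(Y, g) = (Y + g) - 21 = -21 + Y + g)
(298 + A(16, 10))*((-10)**2 - 334) = (298 + (-21 + 16 + 10))*((-10)**2 - 334) = (298 + 5)*(100 - 334) = 303*(-234) = -70902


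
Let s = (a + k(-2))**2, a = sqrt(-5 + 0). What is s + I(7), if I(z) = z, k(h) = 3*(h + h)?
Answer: 146 - 24*I*sqrt(5) ≈ 146.0 - 53.666*I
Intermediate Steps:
k(h) = 6*h (k(h) = 3*(2*h) = 6*h)
a = I*sqrt(5) (a = sqrt(-5) = I*sqrt(5) ≈ 2.2361*I)
s = (-12 + I*sqrt(5))**2 (s = (I*sqrt(5) + 6*(-2))**2 = (I*sqrt(5) - 12)**2 = (-12 + I*sqrt(5))**2 ≈ 139.0 - 53.666*I)
s + I(7) = (12 - I*sqrt(5))**2 + 7 = 7 + (12 - I*sqrt(5))**2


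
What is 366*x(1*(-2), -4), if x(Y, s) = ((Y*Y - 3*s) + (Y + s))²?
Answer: 36600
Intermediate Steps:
x(Y, s) = (Y + Y² - 2*s)² (x(Y, s) = ((Y² - 3*s) + (Y + s))² = (Y + Y² - 2*s)²)
366*x(1*(-2), -4) = 366*(1*(-2) + (1*(-2))² - 2*(-4))² = 366*(-2 + (-2)² + 8)² = 366*(-2 + 4 + 8)² = 366*10² = 366*100 = 36600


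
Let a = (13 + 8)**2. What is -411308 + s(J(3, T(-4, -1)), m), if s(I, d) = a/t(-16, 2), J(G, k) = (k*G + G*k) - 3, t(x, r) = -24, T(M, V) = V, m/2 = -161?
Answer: -3290611/8 ≈ -4.1133e+5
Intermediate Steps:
m = -322 (m = 2*(-161) = -322)
J(G, k) = -3 + 2*G*k (J(G, k) = (G*k + G*k) - 3 = 2*G*k - 3 = -3 + 2*G*k)
a = 441 (a = 21**2 = 441)
s(I, d) = -147/8 (s(I, d) = 441/(-24) = 441*(-1/24) = -147/8)
-411308 + s(J(3, T(-4, -1)), m) = -411308 - 147/8 = -3290611/8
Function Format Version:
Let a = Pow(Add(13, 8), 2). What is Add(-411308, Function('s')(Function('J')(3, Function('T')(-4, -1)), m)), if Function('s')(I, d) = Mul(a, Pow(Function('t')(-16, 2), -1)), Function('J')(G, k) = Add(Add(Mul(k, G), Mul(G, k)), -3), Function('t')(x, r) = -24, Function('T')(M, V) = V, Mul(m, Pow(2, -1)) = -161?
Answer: Rational(-3290611, 8) ≈ -4.1133e+5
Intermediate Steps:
m = -322 (m = Mul(2, -161) = -322)
Function('J')(G, k) = Add(-3, Mul(2, G, k)) (Function('J')(G, k) = Add(Add(Mul(G, k), Mul(G, k)), -3) = Add(Mul(2, G, k), -3) = Add(-3, Mul(2, G, k)))
a = 441 (a = Pow(21, 2) = 441)
Function('s')(I, d) = Rational(-147, 8) (Function('s')(I, d) = Mul(441, Pow(-24, -1)) = Mul(441, Rational(-1, 24)) = Rational(-147, 8))
Add(-411308, Function('s')(Function('J')(3, Function('T')(-4, -1)), m)) = Add(-411308, Rational(-147, 8)) = Rational(-3290611, 8)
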